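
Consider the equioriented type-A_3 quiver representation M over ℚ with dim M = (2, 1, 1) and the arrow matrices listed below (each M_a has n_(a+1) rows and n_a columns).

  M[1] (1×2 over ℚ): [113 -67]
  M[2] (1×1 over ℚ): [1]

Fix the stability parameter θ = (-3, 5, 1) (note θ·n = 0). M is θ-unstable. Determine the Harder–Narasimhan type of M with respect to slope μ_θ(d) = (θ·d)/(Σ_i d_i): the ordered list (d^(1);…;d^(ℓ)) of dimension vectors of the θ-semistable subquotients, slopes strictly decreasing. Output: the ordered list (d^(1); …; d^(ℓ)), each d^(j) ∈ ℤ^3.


Interval decomposition of M: I[1,1], I[1,3].
HN type (ℓ=2): μ^(1)=3; μ^(2)=-3

((0, 1, 1); (2, 0, 0))


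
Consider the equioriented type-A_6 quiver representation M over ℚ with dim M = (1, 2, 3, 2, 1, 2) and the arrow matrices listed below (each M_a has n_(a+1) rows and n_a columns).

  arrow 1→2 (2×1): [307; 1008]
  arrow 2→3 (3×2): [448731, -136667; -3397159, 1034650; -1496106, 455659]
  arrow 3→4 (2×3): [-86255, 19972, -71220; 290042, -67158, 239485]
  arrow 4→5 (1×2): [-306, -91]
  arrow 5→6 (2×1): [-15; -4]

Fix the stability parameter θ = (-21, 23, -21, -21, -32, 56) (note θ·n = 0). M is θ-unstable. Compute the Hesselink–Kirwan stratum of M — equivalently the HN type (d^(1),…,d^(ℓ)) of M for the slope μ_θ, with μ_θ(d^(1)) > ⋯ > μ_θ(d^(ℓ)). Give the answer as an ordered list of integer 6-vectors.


Interval decomposition of M: I[1,4], I[2,6], I[3,3], I[6,6].
HN type (ℓ=4): μ^(1)=56; μ^(2)=-19/3; μ^(3)=-51/4; μ^(4)=-21

((0, 0, 0, 0, 0, 2); (0, 1, 1, 1, 0, 0); (0, 1, 1, 1, 1, 0); (1, 0, 1, 0, 0, 0))


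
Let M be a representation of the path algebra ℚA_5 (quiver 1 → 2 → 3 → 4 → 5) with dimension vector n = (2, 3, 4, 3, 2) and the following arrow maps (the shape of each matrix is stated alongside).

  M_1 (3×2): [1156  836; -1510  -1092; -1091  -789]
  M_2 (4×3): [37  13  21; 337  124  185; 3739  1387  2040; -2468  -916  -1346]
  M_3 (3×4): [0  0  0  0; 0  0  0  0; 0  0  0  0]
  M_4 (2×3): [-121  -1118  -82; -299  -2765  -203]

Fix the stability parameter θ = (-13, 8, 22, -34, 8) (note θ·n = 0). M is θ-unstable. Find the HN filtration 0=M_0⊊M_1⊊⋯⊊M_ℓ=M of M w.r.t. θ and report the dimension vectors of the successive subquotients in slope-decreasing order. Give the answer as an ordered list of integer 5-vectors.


Barcode: M ≅ I[1,3]^2, I[2,3], I[3,3], I[4,4], I[4,5]^2. HN layers by μ_θ (4 steps, strictly decreasing):
  μ^(1)=22; μ^(2)=8; μ^(3)=-13; μ^(4)=-34

((0, 0, 4, 0, 0); (0, 3, 0, 0, 2); (2, 0, 0, 0, 0); (0, 0, 0, 3, 0))


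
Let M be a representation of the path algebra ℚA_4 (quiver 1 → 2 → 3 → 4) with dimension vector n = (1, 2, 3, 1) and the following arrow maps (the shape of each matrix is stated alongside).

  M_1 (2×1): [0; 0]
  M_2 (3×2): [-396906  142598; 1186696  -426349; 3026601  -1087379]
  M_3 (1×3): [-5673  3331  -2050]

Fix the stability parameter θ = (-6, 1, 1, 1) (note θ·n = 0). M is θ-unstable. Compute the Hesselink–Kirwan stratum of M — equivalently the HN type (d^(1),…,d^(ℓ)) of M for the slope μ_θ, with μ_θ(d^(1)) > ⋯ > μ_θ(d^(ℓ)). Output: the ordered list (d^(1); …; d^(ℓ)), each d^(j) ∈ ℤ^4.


Via rank(M_{q-1}∘⋯∘M_p): M ≅ I[1,1], I[2,3], I[2,4], I[3,3].
μ_θ-semistable layers: μ^(1)=1; μ^(2)=-6

((0, 2, 3, 1); (1, 0, 0, 0))


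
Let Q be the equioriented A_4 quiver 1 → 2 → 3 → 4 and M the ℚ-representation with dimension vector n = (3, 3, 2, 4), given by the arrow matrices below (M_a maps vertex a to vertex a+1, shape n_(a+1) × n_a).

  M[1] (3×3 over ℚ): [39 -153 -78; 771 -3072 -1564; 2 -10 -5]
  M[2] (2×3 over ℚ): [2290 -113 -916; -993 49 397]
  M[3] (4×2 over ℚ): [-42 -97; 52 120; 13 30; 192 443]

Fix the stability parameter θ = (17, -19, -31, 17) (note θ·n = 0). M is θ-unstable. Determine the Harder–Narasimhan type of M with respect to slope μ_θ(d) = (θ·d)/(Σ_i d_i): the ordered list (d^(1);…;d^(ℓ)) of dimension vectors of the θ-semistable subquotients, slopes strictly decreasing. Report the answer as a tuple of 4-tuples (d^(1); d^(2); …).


Via rank(M_{q-1}∘⋯∘M_p): M ≅ I[1,2], I[1,4]^2, I[4,4]^2.
μ_θ-semistable layers: μ^(1)=17; μ^(2)=-1; μ^(3)=-11

((0, 0, 0, 4); (1, 1, 0, 0); (2, 2, 2, 0))


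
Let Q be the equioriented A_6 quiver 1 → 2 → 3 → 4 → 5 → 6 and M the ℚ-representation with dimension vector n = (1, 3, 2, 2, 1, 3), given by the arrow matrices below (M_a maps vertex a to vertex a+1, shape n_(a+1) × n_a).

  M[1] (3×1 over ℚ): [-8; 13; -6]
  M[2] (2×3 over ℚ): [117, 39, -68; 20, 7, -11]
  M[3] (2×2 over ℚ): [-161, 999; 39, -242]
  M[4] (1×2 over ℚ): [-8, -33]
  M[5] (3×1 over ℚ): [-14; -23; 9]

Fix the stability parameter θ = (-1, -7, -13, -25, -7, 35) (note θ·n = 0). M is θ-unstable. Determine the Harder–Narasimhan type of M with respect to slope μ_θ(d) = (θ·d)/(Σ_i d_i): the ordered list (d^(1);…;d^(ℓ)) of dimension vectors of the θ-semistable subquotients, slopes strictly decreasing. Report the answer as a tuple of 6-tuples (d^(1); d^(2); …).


Barcode: M ≅ I[1,6], I[2,2], I[2,4], I[6,6]^2. HN layers by μ_θ (4 steps, strictly decreasing):
  μ^(1)=35; μ^(2)=-7; μ^(3)=-23/2; μ^(4)=-15

((0, 0, 0, 0, 0, 3); (0, 1, 0, 0, 1, 0); (1, 1, 1, 1, 0, 0); (0, 1, 1, 1, 0, 0))


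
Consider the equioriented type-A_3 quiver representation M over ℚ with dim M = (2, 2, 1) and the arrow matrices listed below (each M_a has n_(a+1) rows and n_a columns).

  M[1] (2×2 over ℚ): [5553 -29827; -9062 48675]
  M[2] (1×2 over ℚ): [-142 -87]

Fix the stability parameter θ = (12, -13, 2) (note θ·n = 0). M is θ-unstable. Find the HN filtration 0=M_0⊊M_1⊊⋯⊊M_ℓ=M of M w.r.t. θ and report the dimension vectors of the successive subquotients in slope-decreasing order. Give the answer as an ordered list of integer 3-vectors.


Interval decomposition of M: I[1,2], I[1,3].
HN type (ℓ=2): μ^(1)=2; μ^(2)=-1/2

((0, 0, 1); (2, 2, 0))


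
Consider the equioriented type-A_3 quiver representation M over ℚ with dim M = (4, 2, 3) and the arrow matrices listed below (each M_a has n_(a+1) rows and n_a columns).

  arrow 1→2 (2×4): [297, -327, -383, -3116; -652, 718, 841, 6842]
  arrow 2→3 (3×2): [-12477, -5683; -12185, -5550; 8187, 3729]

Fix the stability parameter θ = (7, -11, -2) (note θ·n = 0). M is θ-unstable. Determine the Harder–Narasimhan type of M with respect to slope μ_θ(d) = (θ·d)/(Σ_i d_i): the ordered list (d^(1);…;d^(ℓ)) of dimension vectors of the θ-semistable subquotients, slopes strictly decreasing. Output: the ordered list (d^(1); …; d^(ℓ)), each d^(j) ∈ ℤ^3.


Interval decomposition of M: I[1,1]^2, I[1,3]^2, I[3,3].
HN type (ℓ=2): μ^(1)=7; μ^(2)=-2

((2, 0, 0); (2, 2, 3))


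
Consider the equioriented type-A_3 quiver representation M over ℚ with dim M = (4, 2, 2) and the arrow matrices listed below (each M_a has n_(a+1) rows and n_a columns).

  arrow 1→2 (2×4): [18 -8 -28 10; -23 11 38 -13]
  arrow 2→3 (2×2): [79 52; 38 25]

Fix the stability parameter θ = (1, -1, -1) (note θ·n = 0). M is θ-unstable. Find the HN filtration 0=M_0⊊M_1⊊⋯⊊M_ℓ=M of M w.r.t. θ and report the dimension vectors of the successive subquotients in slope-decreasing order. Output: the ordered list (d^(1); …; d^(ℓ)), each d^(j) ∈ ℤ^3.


Barcode: M ≅ I[1,1]^2, I[1,3]^2. HN layers by μ_θ (2 steps, strictly decreasing):
  μ^(1)=1; μ^(2)=-1/3

((2, 0, 0); (2, 2, 2))


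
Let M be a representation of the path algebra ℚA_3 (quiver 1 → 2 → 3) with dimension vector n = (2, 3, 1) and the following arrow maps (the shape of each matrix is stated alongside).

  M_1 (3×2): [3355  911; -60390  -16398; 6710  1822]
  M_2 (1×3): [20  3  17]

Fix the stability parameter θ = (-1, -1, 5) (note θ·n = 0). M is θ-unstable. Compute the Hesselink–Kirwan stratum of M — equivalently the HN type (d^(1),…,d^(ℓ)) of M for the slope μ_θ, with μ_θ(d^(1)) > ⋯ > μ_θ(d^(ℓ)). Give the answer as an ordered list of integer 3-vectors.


Via rank(M_{q-1}∘⋯∘M_p): M ≅ I[1,1], I[1,2], I[2,2], I[2,3].
μ_θ-semistable layers: μ^(1)=5; μ^(2)=-1

((0, 0, 1); (2, 3, 0))


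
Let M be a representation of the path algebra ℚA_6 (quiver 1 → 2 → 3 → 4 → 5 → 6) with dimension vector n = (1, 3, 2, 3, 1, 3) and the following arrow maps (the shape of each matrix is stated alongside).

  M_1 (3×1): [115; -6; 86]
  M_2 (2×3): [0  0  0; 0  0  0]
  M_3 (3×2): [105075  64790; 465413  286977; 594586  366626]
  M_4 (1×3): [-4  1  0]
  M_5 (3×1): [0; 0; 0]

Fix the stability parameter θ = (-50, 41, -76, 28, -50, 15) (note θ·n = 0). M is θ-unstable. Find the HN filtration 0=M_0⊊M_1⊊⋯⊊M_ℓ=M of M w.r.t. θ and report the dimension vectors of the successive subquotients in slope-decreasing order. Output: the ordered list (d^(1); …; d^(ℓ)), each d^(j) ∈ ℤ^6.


Barcode: M ≅ I[1,2], I[2,2]^2, I[3,4], I[3,5], I[4,4], I[6,6]^3. HN layers by μ_θ (6 steps, strictly decreasing):
  μ^(1)=41; μ^(2)=28; μ^(3)=15; μ^(4)=-11; μ^(5)=-50; μ^(6)=-76

((0, 3, 0, 0, 0, 0); (0, 0, 0, 2, 0, 0); (0, 0, 0, 0, 0, 3); (0, 0, 0, 1, 1, 0); (1, 0, 0, 0, 0, 0); (0, 0, 2, 0, 0, 0))


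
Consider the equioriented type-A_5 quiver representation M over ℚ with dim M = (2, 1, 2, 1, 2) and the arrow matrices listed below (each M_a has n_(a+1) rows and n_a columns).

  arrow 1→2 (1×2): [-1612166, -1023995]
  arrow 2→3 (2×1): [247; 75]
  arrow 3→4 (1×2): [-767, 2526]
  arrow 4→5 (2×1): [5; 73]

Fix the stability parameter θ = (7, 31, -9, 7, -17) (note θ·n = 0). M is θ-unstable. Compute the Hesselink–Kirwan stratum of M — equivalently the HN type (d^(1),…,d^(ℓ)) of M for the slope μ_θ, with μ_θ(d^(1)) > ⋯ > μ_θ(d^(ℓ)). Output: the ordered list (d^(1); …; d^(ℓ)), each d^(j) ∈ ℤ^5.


Via rank(M_{q-1}∘⋯∘M_p): M ≅ I[1,1], I[1,5], I[3,3], I[5,5].
μ_θ-semistable layers: μ^(1)=7; μ^(2)=19/5; μ^(3)=-9; μ^(4)=-17

((1, 0, 0, 0, 0); (1, 1, 1, 1, 1); (0, 0, 1, 0, 0); (0, 0, 0, 0, 1))


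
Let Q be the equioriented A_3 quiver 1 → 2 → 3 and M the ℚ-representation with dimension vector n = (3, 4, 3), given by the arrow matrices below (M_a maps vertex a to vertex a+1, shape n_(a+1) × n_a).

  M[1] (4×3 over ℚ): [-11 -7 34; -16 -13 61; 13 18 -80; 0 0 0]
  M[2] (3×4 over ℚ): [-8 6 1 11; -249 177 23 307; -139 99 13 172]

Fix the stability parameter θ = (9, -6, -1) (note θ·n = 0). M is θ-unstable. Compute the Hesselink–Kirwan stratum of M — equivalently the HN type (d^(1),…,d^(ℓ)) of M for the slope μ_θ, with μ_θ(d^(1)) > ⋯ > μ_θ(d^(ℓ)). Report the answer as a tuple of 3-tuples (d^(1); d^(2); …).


Via rank(M_{q-1}∘⋯∘M_p): M ≅ I[1,2], I[1,3]^2, I[2,3].
μ_θ-semistable layers: μ^(1)=3/2; μ^(2)=2/3; μ^(3)=-1; μ^(4)=-6

((1, 1, 0); (2, 2, 2); (0, 0, 1); (0, 1, 0))


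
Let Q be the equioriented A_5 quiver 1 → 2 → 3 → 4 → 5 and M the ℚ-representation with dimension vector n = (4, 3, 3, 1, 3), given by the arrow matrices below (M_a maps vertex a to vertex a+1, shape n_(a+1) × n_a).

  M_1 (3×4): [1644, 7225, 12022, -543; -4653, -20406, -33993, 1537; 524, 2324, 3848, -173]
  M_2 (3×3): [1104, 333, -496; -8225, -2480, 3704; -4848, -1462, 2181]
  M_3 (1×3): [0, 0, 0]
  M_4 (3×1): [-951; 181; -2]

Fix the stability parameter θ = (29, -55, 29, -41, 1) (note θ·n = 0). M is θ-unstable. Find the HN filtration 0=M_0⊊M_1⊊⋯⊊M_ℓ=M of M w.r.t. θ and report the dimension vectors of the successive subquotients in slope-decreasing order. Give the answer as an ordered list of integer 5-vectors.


Barcode: M ≅ I[1,1], I[1,3]^3, I[4,5], I[5,5]^2. HN layers by μ_θ (4 steps, strictly decreasing):
  μ^(1)=29; μ^(2)=1; μ^(3)=-13; μ^(4)=-41

((1, 0, 3, 0, 0); (0, 0, 0, 0, 3); (3, 3, 0, 0, 0); (0, 0, 0, 1, 0))


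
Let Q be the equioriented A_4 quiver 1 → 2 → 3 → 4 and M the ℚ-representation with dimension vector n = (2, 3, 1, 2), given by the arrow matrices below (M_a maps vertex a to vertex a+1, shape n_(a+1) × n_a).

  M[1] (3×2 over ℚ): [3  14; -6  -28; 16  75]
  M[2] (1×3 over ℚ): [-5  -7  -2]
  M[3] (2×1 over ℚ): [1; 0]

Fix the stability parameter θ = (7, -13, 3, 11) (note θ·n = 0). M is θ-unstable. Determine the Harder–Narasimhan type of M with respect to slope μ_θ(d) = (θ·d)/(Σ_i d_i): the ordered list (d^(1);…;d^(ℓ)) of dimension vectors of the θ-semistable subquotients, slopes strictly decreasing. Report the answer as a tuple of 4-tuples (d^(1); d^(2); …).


Barcode: M ≅ I[1,2], I[1,4], I[2,2], I[4,4]. HN layers by μ_θ (4 steps, strictly decreasing):
  μ^(1)=11; μ^(2)=3; μ^(3)=-3; μ^(4)=-13

((0, 0, 0, 2); (0, 0, 1, 0); (2, 2, 0, 0); (0, 1, 0, 0))


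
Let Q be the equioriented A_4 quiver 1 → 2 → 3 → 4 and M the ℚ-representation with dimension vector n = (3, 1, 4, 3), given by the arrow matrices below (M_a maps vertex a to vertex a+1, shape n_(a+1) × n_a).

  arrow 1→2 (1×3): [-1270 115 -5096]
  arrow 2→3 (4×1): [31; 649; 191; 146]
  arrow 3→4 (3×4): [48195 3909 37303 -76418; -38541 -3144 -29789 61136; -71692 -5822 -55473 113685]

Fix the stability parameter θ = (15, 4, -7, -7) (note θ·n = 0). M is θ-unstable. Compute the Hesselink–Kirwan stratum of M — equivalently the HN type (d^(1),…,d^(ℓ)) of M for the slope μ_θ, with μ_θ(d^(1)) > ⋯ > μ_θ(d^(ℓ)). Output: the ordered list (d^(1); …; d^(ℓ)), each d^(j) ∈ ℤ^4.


Barcode: M ≅ I[1,1]^2, I[1,4], I[3,3], I[3,4]^2. HN layers by μ_θ (3 steps, strictly decreasing):
  μ^(1)=15; μ^(2)=5/4; μ^(3)=-7

((2, 0, 0, 0); (1, 1, 1, 1); (0, 0, 3, 2))


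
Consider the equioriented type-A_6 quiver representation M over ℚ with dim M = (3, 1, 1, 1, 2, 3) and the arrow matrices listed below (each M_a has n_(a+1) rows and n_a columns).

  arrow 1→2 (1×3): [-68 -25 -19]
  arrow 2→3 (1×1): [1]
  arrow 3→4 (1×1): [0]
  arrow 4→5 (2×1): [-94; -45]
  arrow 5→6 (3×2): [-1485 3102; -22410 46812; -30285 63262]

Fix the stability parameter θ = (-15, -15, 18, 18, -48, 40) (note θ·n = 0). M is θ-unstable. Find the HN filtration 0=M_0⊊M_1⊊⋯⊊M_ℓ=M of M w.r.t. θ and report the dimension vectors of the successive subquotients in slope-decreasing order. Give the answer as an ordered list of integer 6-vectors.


Barcode: M ≅ I[1,1]^2, I[1,3], I[4,5], I[5,6], I[6,6]^2. HN layers by μ_θ (4 steps, strictly decreasing):
  μ^(1)=40; μ^(2)=18; μ^(3)=-15; μ^(4)=-48

((0, 0, 0, 0, 0, 3); (0, 0, 1, 0, 0, 0); (3, 1, 0, 1, 1, 0); (0, 0, 0, 0, 1, 0))


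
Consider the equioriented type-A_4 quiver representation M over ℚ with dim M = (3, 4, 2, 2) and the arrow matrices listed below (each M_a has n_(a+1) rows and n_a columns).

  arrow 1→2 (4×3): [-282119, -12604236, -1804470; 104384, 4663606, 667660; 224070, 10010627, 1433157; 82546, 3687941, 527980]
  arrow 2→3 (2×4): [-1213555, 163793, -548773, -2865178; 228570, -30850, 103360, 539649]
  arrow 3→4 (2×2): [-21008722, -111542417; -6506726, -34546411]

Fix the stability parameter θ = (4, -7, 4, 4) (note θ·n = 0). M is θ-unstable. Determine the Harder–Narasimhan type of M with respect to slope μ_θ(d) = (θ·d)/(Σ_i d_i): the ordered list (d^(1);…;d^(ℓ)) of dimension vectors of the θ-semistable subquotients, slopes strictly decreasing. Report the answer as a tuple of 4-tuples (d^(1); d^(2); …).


Barcode: M ≅ I[1,2], I[1,3], I[1,4], I[2,2], I[4,4]. HN layers by μ_θ (3 steps, strictly decreasing):
  μ^(1)=4; μ^(2)=-3/2; μ^(3)=-7

((0, 0, 2, 2); (3, 3, 0, 0); (0, 1, 0, 0))


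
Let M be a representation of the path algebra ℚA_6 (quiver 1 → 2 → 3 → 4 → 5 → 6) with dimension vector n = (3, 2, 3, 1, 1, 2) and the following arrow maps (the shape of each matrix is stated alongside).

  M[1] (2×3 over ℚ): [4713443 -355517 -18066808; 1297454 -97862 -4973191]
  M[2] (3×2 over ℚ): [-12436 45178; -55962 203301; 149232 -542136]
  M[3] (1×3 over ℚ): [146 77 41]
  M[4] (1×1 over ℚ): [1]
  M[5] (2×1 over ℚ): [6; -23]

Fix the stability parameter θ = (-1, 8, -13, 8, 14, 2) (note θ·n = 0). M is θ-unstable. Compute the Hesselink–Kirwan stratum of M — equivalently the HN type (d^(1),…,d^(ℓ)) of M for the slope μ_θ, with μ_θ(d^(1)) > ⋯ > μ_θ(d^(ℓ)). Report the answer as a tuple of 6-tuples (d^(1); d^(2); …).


Barcode: M ≅ I[1,1], I[1,2], I[1,6], I[3,3]^2, I[6,6]. HN layers by μ_θ (5 steps, strictly decreasing):
  μ^(1)=8; μ^(2)=2; μ^(3)=-1; μ^(4)=-2; μ^(5)=-13

((0, 1, 0, 1, 1, 1); (0, 0, 0, 0, 0, 1); (2, 0, 0, 0, 0, 0); (1, 1, 1, 0, 0, 0); (0, 0, 2, 0, 0, 0))


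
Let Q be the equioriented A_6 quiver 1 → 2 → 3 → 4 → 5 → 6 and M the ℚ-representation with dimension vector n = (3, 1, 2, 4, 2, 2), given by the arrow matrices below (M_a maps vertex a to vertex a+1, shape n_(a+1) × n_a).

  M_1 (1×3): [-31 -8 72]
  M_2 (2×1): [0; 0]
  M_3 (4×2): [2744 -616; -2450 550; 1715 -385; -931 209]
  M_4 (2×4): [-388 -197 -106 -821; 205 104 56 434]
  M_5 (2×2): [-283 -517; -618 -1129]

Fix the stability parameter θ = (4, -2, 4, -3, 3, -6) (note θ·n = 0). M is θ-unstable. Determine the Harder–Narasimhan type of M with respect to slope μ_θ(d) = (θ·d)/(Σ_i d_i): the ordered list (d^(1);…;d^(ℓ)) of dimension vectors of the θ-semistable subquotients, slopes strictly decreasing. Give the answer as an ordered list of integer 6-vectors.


Barcode: M ≅ I[1,1]^2, I[1,2], I[3,3], I[3,6], I[4,4]^2, I[4,6]. HN layers by μ_θ (5 steps, strictly decreasing):
  μ^(1)=4; μ^(2)=1; μ^(3)=-1/2; μ^(4)=-3/2; μ^(5)=-3

((2, 0, 1, 0, 0, 0); (1, 1, 0, 0, 0, 0); (0, 0, 1, 1, 1, 1); (0, 0, 0, 0, 1, 1); (0, 0, 0, 3, 0, 0))


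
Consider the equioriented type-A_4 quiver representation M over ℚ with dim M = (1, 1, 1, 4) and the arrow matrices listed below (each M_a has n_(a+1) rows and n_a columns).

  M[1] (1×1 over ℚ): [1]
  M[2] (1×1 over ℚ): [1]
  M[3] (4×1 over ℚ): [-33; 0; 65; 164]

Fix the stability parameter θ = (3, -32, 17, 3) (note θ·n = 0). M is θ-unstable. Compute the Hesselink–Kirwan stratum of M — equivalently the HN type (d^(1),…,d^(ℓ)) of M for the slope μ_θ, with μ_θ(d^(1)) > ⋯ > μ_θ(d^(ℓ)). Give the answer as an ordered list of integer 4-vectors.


Interval decomposition of M: I[1,4], I[4,4]^3.
HN type (ℓ=3): μ^(1)=10; μ^(2)=3; μ^(3)=-29/2

((0, 0, 1, 1); (0, 0, 0, 3); (1, 1, 0, 0))


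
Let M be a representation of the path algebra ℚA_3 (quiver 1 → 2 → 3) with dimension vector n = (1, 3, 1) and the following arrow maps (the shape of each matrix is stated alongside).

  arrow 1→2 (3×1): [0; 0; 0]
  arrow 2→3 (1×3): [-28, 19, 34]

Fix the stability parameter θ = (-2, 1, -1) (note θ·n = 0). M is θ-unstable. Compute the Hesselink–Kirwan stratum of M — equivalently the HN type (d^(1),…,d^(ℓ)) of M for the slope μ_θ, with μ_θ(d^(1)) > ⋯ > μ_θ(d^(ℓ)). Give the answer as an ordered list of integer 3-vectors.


Via rank(M_{q-1}∘⋯∘M_p): M ≅ I[1,1], I[2,2]^2, I[2,3].
μ_θ-semistable layers: μ^(1)=1; μ^(2)=0; μ^(3)=-2

((0, 2, 0); (0, 1, 1); (1, 0, 0))


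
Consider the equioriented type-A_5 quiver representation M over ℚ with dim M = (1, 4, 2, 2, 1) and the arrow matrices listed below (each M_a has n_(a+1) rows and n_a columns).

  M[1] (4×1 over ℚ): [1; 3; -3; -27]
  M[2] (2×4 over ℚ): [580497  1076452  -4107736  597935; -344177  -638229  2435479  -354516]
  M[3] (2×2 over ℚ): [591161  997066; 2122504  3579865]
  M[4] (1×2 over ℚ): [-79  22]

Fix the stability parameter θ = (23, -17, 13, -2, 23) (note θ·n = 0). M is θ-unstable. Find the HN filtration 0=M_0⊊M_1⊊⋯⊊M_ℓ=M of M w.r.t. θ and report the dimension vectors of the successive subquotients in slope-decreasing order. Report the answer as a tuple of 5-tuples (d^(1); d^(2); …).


Via rank(M_{q-1}∘⋯∘M_p): M ≅ I[1,4], I[2,2]^2, I[2,5].
μ_θ-semistable layers: μ^(1)=23; μ^(2)=11/2; μ^(3)=3; μ^(4)=-17

((0, 0, 0, 0, 1); (0, 0, 2, 2, 0); (1, 1, 0, 0, 0); (0, 3, 0, 0, 0))


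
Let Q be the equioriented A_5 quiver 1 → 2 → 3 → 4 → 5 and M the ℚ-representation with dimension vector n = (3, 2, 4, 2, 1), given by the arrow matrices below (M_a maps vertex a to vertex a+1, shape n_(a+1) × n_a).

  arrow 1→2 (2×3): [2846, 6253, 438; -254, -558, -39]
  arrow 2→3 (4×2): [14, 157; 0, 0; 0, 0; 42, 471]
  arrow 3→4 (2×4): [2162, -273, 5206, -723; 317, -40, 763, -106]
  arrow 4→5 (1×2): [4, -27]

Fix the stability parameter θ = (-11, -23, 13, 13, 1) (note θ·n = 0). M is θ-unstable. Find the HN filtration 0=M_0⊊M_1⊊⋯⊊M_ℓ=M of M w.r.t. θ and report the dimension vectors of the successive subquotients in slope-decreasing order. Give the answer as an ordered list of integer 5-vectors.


Interval decomposition of M: I[1,1], I[1,2], I[1,5], I[3,3]^2, I[3,4].
HN type (ℓ=4): μ^(1)=13; μ^(2)=9; μ^(3)=-11; μ^(4)=-17

((0, 0, 3, 1, 0); (0, 0, 1, 1, 1); (1, 0, 0, 0, 0); (2, 2, 0, 0, 0))


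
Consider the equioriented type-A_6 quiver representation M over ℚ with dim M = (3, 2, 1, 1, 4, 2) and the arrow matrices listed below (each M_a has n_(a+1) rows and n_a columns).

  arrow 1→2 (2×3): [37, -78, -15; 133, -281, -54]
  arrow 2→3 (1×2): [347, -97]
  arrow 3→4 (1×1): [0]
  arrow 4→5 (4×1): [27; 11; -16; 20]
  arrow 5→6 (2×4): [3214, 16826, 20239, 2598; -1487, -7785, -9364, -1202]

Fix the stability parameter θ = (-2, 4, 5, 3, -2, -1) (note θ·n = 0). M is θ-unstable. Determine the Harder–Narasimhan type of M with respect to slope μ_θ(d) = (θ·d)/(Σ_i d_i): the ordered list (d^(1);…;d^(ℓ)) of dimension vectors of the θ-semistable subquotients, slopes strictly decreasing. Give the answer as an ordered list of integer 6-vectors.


Barcode: M ≅ I[1,1], I[1,2], I[1,3], I[4,5], I[5,5], I[5,6]^2. HN layers by μ_θ (5 steps, strictly decreasing):
  μ^(1)=5; μ^(2)=4; μ^(3)=1/2; μ^(4)=-1; μ^(5)=-2

((0, 0, 1, 0, 0, 0); (0, 2, 0, 0, 0, 0); (0, 0, 0, 1, 1, 0); (0, 0, 0, 0, 0, 2); (3, 0, 0, 0, 3, 0))


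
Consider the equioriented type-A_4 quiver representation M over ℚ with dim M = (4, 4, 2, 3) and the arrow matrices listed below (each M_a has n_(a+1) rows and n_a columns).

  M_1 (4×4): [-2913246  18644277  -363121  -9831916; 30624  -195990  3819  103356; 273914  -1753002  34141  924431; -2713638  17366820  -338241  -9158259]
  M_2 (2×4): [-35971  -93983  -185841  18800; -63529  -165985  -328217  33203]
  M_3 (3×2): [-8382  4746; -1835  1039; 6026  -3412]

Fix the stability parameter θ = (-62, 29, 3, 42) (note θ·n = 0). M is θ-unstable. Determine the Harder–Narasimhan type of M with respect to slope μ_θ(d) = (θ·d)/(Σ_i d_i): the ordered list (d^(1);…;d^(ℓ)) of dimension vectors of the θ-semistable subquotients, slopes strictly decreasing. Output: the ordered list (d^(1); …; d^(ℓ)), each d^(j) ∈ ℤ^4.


Interval decomposition of M: I[1,1], I[1,2], I[1,4]^2, I[2,2], I[4,4].
HN type (ℓ=4): μ^(1)=42; μ^(2)=29; μ^(3)=16; μ^(4)=-62

((0, 0, 0, 3); (0, 2, 0, 0); (0, 2, 2, 0); (4, 0, 0, 0))


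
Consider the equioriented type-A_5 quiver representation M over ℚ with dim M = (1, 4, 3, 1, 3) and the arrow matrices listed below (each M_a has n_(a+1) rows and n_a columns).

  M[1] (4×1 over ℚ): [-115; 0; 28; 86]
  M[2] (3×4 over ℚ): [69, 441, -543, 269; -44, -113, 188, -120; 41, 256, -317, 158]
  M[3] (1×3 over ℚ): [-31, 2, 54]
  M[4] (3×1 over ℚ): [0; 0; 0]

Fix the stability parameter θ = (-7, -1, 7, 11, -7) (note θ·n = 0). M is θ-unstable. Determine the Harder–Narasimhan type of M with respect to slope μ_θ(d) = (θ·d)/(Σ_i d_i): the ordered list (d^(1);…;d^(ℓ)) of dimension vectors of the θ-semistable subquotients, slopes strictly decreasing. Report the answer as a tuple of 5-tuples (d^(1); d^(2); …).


Via rank(M_{q-1}∘⋯∘M_p): M ≅ I[1,4], I[2,2], I[2,3]^2, I[5,5]^3.
μ_θ-semistable layers: μ^(1)=11; μ^(2)=7; μ^(3)=-1; μ^(4)=-7

((0, 0, 0, 1, 0); (0, 0, 3, 0, 0); (0, 4, 0, 0, 0); (1, 0, 0, 0, 3))


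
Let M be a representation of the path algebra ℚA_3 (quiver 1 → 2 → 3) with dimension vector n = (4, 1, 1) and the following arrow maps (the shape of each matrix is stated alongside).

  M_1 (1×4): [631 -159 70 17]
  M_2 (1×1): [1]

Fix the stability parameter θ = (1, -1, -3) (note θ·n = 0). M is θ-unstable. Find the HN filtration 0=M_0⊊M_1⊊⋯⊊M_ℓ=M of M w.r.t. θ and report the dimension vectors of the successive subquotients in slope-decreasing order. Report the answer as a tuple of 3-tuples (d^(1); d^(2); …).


Via rank(M_{q-1}∘⋯∘M_p): M ≅ I[1,1]^3, I[1,3].
μ_θ-semistable layers: μ^(1)=1; μ^(2)=-1

((3, 0, 0); (1, 1, 1))


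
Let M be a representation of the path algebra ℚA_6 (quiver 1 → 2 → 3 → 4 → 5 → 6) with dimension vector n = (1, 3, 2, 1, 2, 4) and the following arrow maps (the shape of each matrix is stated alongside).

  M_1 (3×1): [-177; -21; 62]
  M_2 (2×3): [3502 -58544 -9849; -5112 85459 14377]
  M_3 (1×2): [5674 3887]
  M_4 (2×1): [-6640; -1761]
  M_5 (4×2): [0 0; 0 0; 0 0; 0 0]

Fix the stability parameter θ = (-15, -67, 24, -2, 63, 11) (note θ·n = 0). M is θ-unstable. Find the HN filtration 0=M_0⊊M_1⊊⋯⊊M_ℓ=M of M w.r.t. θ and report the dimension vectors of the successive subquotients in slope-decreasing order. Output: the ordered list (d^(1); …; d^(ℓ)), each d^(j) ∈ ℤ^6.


Interval decomposition of M: I[1,5], I[2,2], I[2,3], I[5,5], I[6,6]^4.
HN type (ℓ=5): μ^(1)=63; μ^(2)=24; μ^(3)=11; μ^(4)=-41; μ^(5)=-67

((0, 0, 0, 0, 2, 0); (0, 0, 1, 0, 0, 0); (0, 0, 1, 1, 0, 4); (1, 1, 0, 0, 0, 0); (0, 2, 0, 0, 0, 0))


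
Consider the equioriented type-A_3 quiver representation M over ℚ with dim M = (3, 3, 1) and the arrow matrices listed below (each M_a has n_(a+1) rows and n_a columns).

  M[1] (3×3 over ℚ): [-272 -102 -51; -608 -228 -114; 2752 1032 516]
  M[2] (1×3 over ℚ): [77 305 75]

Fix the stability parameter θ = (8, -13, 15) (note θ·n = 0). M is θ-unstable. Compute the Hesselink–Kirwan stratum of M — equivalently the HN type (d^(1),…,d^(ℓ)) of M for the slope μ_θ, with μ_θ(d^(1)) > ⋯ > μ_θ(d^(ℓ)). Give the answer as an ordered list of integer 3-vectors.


Via rank(M_{q-1}∘⋯∘M_p): M ≅ I[1,1]^2, I[1,3], I[2,2]^2.
μ_θ-semistable layers: μ^(1)=15; μ^(2)=8; μ^(3)=-5/2; μ^(4)=-13

((0, 0, 1); (2, 0, 0); (1, 1, 0); (0, 2, 0))


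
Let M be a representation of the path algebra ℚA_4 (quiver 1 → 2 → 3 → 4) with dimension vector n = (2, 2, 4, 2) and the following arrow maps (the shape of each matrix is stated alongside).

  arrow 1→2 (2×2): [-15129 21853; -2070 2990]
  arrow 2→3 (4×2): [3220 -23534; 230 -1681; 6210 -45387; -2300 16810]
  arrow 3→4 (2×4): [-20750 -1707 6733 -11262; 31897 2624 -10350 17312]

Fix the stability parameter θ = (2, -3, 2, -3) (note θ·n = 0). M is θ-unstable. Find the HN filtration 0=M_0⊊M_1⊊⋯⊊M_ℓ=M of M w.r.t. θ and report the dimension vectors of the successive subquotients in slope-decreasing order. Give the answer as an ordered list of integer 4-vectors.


Interval decomposition of M: I[1,1], I[1,2], I[2,4], I[3,3]^2, I[3,4].
HN type (ℓ=3): μ^(1)=2; μ^(2)=-1/2; μ^(3)=-3

((1, 0, 2, 0); (1, 1, 2, 2); (0, 1, 0, 0))


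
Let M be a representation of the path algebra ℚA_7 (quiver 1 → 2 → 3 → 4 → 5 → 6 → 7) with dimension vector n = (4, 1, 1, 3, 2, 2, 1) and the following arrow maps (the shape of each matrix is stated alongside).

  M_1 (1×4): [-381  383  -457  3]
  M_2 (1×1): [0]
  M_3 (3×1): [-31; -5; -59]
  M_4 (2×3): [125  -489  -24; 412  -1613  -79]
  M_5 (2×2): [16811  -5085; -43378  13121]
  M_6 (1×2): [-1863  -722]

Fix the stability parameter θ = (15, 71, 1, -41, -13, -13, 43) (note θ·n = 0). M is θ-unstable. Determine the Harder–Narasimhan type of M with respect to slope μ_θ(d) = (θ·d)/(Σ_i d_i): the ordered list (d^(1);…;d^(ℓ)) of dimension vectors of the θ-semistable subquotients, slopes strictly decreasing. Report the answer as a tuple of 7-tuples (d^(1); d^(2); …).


Interval decomposition of M: I[1,1]^3, I[1,2], I[3,6], I[4,4], I[4,7].
HN type (ℓ=6): μ^(1)=71; μ^(2)=43; μ^(3)=15; μ^(4)=-13; μ^(5)=-20; μ^(6)=-41

((0, 1, 0, 0, 0, 0, 0); (0, 0, 0, 0, 0, 0, 1); (4, 0, 0, 0, 0, 0, 0); (0, 0, 0, 0, 2, 2, 0); (0, 0, 1, 1, 0, 0, 0); (0, 0, 0, 2, 0, 0, 0))


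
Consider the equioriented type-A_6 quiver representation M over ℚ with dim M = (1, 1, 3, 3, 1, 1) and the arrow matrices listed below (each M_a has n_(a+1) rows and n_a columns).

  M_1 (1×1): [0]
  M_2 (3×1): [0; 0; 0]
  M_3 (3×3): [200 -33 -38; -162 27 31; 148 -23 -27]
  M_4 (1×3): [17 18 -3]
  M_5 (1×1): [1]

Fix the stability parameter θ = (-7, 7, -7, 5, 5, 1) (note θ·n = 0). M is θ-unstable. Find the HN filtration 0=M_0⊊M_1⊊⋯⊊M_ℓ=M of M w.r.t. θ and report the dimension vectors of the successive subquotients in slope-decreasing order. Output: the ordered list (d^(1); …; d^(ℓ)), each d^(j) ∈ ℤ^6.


Via rank(M_{q-1}∘⋯∘M_p): M ≅ I[1,1], I[2,2], I[3,4]^2, I[3,6].
μ_θ-semistable layers: μ^(1)=7; μ^(2)=5; μ^(3)=11/3; μ^(4)=-7

((0, 1, 0, 0, 0, 0); (0, 0, 0, 2, 0, 0); (0, 0, 0, 1, 1, 1); (1, 0, 3, 0, 0, 0))


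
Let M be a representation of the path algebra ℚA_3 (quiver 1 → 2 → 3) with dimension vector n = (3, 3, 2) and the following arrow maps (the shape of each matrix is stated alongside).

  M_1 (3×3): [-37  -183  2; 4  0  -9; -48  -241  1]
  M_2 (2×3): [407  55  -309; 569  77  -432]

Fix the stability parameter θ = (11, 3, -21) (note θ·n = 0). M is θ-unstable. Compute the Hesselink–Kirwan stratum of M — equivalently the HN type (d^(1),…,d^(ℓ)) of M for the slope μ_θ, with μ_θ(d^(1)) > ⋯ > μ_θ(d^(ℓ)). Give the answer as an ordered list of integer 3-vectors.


Barcode: M ≅ I[1,2], I[1,3]^2. HN layers by μ_θ (2 steps, strictly decreasing):
  μ^(1)=7; μ^(2)=-7/3

((1, 1, 0); (2, 2, 2))


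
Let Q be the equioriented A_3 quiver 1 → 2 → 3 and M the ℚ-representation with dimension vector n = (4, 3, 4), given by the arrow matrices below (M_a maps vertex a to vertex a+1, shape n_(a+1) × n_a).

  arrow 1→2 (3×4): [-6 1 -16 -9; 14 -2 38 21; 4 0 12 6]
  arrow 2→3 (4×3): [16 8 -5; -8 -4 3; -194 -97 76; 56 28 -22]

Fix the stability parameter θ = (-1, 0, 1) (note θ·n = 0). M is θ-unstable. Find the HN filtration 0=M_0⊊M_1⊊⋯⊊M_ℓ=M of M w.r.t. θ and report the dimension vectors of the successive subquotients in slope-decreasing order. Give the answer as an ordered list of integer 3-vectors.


Interval decomposition of M: I[1,1]^2, I[1,2], I[1,3], I[2,3], I[3,3]^2.
HN type (ℓ=3): μ^(1)=1; μ^(2)=0; μ^(3)=-1

((0, 0, 4); (0, 3, 0); (4, 0, 0))


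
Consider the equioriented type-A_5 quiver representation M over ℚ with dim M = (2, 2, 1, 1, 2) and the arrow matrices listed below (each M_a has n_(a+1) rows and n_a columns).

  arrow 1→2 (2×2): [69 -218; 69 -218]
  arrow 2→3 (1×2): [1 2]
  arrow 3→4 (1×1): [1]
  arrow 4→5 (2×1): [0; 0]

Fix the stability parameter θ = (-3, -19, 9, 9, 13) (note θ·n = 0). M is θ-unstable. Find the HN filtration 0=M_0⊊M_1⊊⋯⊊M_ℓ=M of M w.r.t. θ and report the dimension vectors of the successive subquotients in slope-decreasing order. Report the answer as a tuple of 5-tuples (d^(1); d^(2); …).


Via rank(M_{q-1}∘⋯∘M_p): M ≅ I[1,1], I[1,4], I[2,2], I[5,5]^2.
μ_θ-semistable layers: μ^(1)=13; μ^(2)=9; μ^(3)=-3; μ^(4)=-11; μ^(5)=-19

((0, 0, 0, 0, 2); (0, 0, 1, 1, 0); (1, 0, 0, 0, 0); (1, 1, 0, 0, 0); (0, 1, 0, 0, 0))


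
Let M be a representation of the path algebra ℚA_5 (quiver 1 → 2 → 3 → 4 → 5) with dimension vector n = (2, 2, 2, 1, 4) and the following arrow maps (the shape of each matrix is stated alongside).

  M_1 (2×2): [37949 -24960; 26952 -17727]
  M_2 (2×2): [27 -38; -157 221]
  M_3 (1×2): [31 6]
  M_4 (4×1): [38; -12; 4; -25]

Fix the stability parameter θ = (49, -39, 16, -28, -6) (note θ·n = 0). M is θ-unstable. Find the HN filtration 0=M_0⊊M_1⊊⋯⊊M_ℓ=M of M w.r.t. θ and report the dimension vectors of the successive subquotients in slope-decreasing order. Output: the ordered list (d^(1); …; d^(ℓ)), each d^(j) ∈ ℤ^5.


Via rank(M_{q-1}∘⋯∘M_p): M ≅ I[1,3], I[1,5], I[5,5]^3.
μ_θ-semistable layers: μ^(1)=16; μ^(2)=5; μ^(3)=-8/5; μ^(4)=-6

((0, 0, 1, 0, 0); (1, 1, 0, 0, 0); (1, 1, 1, 1, 1); (0, 0, 0, 0, 3))


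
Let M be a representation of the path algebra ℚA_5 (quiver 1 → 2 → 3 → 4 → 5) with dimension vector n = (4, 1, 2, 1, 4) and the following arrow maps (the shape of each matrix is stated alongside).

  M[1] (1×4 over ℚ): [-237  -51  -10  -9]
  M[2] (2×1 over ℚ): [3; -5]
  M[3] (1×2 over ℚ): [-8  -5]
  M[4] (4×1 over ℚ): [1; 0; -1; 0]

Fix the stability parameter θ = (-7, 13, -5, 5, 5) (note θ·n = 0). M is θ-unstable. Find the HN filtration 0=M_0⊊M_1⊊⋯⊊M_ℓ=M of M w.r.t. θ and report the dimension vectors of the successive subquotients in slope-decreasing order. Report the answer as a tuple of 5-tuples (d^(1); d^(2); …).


Via rank(M_{q-1}∘⋯∘M_p): M ≅ I[1,1]^3, I[1,5], I[3,3], I[5,5]^3.
μ_θ-semistable layers: μ^(1)=5; μ^(2)=4; μ^(3)=-5; μ^(4)=-7

((0, 0, 0, 1, 4); (0, 1, 1, 0, 0); (0, 0, 1, 0, 0); (4, 0, 0, 0, 0))


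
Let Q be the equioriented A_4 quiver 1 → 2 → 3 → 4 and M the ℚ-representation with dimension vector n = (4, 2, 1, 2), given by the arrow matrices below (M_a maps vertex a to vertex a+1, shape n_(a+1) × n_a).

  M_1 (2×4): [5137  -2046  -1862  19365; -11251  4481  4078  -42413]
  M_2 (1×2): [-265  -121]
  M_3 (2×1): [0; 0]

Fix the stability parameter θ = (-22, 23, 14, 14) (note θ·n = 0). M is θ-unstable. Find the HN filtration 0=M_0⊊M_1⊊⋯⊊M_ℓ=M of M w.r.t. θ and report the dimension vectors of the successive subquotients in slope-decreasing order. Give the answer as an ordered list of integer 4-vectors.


Via rank(M_{q-1}∘⋯∘M_p): M ≅ I[1,1]^2, I[1,2], I[1,3], I[4,4]^2.
μ_θ-semistable layers: μ^(1)=23; μ^(2)=37/2; μ^(3)=14; μ^(4)=-22

((0, 1, 0, 0); (0, 1, 1, 0); (0, 0, 0, 2); (4, 0, 0, 0))


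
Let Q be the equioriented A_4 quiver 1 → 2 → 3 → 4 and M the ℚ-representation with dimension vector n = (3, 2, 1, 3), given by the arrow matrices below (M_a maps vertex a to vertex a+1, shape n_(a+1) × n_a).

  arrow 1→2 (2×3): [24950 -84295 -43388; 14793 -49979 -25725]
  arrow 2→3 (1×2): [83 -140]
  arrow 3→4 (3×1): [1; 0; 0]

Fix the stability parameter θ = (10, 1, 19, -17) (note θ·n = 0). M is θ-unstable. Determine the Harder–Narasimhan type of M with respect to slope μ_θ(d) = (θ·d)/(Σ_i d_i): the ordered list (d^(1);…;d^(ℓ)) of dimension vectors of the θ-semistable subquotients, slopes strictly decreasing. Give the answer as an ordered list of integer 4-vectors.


Via rank(M_{q-1}∘⋯∘M_p): M ≅ I[1,1], I[1,2], I[1,4], I[4,4]^2.
μ_θ-semistable layers: μ^(1)=10; μ^(2)=11/2; μ^(3)=13/4; μ^(4)=-17

((1, 0, 0, 0); (1, 1, 0, 0); (1, 1, 1, 1); (0, 0, 0, 2))


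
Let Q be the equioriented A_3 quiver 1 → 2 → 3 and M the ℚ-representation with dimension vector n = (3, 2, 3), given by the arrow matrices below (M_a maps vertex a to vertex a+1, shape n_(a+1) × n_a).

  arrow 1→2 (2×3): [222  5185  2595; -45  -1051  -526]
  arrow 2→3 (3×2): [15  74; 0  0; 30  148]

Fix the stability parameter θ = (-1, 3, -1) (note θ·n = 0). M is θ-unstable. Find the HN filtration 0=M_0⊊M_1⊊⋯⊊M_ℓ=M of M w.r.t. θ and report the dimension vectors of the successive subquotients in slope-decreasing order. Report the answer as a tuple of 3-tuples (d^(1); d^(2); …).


Interval decomposition of M: I[1,1], I[1,2], I[1,3], I[3,3]^2.
HN type (ℓ=3): μ^(1)=3; μ^(2)=1; μ^(3)=-1

((0, 1, 0); (0, 1, 1); (3, 0, 2))


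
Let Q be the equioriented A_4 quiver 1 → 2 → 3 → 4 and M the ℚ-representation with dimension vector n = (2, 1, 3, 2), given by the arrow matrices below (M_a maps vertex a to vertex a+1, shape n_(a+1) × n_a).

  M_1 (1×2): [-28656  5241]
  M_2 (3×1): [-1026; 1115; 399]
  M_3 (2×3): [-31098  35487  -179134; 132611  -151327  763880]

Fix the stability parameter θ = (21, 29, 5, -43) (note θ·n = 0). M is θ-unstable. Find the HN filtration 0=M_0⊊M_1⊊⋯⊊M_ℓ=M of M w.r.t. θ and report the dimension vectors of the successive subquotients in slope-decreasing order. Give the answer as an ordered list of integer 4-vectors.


Barcode: M ≅ I[1,1], I[1,4], I[3,3], I[3,4]. HN layers by μ_θ (4 steps, strictly decreasing):
  μ^(1)=21; μ^(2)=5; μ^(3)=3; μ^(4)=-19

((1, 0, 0, 0); (0, 0, 1, 0); (1, 1, 1, 1); (0, 0, 1, 1))


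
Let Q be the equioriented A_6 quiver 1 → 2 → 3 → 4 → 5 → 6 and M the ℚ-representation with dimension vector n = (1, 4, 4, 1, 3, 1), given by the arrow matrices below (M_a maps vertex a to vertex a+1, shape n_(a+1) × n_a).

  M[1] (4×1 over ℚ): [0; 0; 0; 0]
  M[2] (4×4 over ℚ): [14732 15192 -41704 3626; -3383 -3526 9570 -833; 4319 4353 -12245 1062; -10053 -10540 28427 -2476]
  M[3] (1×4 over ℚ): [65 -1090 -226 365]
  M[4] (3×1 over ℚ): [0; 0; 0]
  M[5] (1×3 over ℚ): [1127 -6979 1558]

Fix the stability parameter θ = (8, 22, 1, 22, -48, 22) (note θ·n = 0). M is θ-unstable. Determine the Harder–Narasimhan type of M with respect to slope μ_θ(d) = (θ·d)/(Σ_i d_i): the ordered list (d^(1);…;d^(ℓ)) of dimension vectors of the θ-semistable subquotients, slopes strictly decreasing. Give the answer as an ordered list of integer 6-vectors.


Via rank(M_{q-1}∘⋯∘M_p): M ≅ I[1,1], I[2,3]^3, I[2,4], I[5,5]^2, I[5,6].
μ_θ-semistable layers: μ^(1)=22; μ^(2)=23/2; μ^(3)=8; μ^(4)=-48

((0, 0, 0, 1, 0, 1); (0, 4, 4, 0, 0, 0); (1, 0, 0, 0, 0, 0); (0, 0, 0, 0, 3, 0))


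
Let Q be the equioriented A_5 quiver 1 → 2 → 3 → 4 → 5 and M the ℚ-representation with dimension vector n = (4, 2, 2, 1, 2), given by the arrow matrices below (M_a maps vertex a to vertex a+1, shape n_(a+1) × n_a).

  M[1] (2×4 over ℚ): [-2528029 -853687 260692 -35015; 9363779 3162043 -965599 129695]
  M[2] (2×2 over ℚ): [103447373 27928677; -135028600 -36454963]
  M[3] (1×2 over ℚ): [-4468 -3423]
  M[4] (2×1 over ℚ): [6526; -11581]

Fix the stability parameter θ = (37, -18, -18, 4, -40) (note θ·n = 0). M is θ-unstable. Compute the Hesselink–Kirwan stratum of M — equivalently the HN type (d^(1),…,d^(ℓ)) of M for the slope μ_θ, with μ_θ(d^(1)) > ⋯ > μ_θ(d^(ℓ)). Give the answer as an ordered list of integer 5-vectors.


Barcode: M ≅ I[1,1]^2, I[1,3], I[1,5], I[5,5]. HN layers by μ_θ (4 steps, strictly decreasing):
  μ^(1)=37; μ^(2)=1/3; μ^(3)=-7; μ^(4)=-40

((2, 0, 0, 0, 0); (1, 1, 1, 0, 0); (1, 1, 1, 1, 1); (0, 0, 0, 0, 1))


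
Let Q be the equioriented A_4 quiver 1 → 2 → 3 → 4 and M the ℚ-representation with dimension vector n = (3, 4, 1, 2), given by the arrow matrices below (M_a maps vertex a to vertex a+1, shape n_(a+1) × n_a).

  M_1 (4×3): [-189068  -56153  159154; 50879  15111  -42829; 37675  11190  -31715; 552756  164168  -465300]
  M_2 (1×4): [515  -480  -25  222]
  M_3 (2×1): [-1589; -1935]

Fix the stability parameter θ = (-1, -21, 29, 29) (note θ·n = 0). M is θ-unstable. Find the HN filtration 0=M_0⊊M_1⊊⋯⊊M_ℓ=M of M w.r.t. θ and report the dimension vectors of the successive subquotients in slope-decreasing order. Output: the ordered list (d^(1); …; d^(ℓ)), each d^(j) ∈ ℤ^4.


Barcode: M ≅ I[1,1], I[1,2], I[1,4], I[2,2]^2, I[4,4]. HN layers by μ_θ (4 steps, strictly decreasing):
  μ^(1)=29; μ^(2)=-1; μ^(3)=-11; μ^(4)=-21

((0, 0, 1, 2); (1, 0, 0, 0); (2, 2, 0, 0); (0, 2, 0, 0))


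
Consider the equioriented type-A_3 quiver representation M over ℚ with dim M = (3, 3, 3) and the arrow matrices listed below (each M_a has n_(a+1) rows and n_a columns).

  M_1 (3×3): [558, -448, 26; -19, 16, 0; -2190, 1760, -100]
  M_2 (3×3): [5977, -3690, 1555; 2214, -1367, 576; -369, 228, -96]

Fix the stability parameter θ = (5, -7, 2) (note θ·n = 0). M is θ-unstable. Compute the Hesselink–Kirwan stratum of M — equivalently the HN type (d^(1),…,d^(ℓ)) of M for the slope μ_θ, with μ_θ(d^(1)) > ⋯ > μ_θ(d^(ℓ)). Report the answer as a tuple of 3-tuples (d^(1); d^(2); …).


Interval decomposition of M: I[1,1], I[1,3]^2, I[2,3].
HN type (ℓ=4): μ^(1)=5; μ^(2)=2; μ^(3)=-1; μ^(4)=-7

((1, 0, 0); (0, 0, 3); (2, 2, 0); (0, 1, 0))
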